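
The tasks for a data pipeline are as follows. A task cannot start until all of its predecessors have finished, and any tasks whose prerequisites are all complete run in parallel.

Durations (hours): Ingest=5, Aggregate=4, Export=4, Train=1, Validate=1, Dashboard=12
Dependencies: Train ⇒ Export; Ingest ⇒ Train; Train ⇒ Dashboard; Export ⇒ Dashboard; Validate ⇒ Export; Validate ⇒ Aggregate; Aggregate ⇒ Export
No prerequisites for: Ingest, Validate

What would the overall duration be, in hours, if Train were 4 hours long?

25

As given, the longest chain is Ingest→Train→Export→Dashboard = 5+1+4+12 = 22, so the finish is 22 hours.
Train lies on that path, so at 4 hours the path becomes 25 hours.
That remains the longest chain; total 25 hours.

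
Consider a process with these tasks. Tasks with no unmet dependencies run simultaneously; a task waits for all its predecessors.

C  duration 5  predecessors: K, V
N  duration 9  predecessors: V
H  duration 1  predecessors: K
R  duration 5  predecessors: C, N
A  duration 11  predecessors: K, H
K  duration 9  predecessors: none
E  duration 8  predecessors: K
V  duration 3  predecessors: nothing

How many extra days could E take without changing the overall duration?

4

K→H→A = 9+1+11 = 21 sets the makespan at 21 days.
E finishes as early as 17 and must finish by 21.
So E can slip 21 − 17 = 4 days.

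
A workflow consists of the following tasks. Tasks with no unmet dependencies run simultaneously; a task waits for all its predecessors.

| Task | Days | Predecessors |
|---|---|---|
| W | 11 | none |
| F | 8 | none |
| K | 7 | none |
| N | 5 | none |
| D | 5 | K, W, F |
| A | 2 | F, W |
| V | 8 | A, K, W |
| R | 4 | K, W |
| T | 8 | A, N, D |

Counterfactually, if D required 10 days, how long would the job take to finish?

29

The binding path is W→D→T = 11+5+8 = 24; finish at 24 days.
D is on the critical path; changing it to 10 makes that path 29 days.
The critical path is still W→D→T; finish is now 29 days.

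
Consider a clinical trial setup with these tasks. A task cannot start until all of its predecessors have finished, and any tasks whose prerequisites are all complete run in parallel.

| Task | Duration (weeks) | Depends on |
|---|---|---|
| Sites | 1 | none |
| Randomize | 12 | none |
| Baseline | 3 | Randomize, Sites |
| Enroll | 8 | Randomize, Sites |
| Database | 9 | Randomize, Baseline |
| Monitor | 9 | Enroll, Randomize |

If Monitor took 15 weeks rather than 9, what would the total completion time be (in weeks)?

35

As given, the longest chain is Randomize→Enroll→Monitor = 12+8+9 = 29, so the finish is 29 weeks.
Since Monitor is critical, the +6 change carries straight to that chain (now 35 weeks).
No other chain overtakes it, so the finish is 35 weeks.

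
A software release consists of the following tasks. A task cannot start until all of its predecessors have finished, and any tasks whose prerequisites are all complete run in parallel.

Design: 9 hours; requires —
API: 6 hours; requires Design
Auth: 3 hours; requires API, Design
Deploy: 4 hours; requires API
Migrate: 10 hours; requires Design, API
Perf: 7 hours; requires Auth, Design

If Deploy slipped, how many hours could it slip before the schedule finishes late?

6

Design→API→Auth→Perf = 9+6+3+7 = 25 sets the makespan at 25 hours.
The longest chain containing Deploy totals 19 hours.
So Deploy can slip 25 − 19 = 6 hours.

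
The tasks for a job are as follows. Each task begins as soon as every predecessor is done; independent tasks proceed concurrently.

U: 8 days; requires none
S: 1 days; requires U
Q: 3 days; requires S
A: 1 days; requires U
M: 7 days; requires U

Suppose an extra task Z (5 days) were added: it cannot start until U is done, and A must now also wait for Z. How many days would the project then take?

Originally the project takes 15 days.
With Z inserted, A now waits for max(U, Z).
New critical path: U→M = 8+7 = 15 ⇒ 15 days.

15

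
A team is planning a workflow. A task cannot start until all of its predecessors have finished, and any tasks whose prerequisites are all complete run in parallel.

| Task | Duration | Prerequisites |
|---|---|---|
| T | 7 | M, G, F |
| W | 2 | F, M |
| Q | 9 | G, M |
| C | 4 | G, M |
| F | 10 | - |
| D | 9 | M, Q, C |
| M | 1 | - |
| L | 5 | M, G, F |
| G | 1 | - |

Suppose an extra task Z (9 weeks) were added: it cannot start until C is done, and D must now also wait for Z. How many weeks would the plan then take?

Originally the plan takes 19 weeks.
With Z inserted, D now waits for max(M, Q, C, Z).
New critical path: G→C→Z→D = 1+4+9+9 = 23 ⇒ 23 weeks.

23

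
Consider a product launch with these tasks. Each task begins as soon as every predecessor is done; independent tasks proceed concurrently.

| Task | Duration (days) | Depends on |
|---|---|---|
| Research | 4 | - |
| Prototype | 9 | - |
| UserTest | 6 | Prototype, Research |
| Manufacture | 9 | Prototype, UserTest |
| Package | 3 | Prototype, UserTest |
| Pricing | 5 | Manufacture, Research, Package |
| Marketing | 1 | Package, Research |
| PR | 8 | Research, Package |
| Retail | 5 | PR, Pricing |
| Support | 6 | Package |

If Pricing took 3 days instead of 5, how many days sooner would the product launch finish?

2

The binding path is Prototype→UserTest→Manufacture→Pricing→Retail = 9+6+9+5+5 = 34; finish at 34 days.
Since Pricing is critical, the -2 change carries straight to that chain (now 32 days).
The critical path is still Prototype→UserTest→Manufacture→Pricing→Retail; finish is now 32 days.
Change in finish: 32 − 34 = -2 days.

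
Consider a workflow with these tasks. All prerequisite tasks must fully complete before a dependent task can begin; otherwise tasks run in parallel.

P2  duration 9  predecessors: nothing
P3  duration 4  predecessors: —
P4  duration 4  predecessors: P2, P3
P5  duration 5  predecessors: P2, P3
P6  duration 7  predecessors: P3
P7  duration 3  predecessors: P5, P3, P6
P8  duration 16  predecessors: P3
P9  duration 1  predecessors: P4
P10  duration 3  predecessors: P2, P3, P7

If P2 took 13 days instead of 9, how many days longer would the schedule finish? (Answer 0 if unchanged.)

4

The binding path is P2→P5→P7→P10 = 9+5+3+3 = 20; finish at 20 days.
P2 lies on that path, so at 13 days the path becomes 24 days.
That remains the longest chain; total 24 days.
Change in finish: 24 − 20 = +4 days.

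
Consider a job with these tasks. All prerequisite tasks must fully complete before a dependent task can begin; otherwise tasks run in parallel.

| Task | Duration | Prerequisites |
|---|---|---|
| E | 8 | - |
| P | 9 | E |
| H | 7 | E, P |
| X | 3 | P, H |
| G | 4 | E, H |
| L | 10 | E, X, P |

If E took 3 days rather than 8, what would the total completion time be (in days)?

Baseline: E→P→H→X→L = 8+9+7+3+10 = 37 → 37 days.
E is on the critical path; changing it to 3 makes that path 32 days.
No other chain overtakes it, so the finish is 32 days.

32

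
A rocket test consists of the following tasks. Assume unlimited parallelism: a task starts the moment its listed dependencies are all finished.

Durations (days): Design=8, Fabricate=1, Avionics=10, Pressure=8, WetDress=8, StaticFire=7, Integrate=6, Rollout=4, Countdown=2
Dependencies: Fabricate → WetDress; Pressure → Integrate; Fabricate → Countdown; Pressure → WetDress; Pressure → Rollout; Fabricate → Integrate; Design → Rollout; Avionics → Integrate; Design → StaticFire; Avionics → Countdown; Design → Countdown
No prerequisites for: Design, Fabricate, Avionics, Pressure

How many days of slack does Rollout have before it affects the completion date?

Critical path: Avionics→Integrate = 10+6 = 16, so the finish is 16 days.
Longest path through Rollout: 12 days (earliest finish 12, latest finish 16).
Slack of Rollout = 12 − 8 = 4 days.

4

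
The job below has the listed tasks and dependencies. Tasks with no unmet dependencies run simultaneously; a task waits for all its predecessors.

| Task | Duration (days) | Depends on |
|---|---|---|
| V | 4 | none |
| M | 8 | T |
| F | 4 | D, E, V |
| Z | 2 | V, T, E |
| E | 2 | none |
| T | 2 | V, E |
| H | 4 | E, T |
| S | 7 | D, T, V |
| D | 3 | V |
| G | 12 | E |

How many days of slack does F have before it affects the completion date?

The longest chain is E→G = 2+12 = 14; overall finish 14 days.
Longest path through F: 11 days (earliest finish 11, latest finish 14).
So F can slip 14 − 11 = 3 days.

3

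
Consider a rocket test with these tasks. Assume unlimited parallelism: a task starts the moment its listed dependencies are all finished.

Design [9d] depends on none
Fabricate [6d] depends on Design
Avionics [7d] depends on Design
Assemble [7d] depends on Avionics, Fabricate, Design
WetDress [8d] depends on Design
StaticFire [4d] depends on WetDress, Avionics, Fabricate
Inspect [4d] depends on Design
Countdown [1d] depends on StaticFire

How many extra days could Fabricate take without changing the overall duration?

1

Design→Avionics→Assemble = 9+7+7 = 23 sets the makespan at 23 days.
Fabricate finishes as early as 15 and must finish by 16.
Float = 23 − 22 = 1.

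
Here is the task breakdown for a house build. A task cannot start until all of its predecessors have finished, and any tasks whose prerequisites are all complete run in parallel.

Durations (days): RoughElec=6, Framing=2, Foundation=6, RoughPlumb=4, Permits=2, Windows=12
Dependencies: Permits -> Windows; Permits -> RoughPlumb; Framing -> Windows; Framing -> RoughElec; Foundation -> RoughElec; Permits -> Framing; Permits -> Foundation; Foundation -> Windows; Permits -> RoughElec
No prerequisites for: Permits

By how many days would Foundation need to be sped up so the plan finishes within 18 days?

Current finish: 20 days; target: 18.
Foundation is on every critical path, so each day cut from Foundation cuts the finish by one (this holds down to a finish of 16).
Need 20 − 18 = 2 days off Foundation → Foundation becomes 4 days, finish becomes 18.

2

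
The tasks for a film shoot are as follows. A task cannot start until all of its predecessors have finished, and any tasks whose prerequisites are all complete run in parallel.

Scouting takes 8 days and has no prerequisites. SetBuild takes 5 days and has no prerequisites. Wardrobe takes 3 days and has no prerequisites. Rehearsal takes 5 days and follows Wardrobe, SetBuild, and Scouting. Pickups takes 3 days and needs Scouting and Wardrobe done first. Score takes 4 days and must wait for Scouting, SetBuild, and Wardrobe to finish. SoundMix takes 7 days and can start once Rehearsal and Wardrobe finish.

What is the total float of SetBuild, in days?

Critical path: Scouting→Rehearsal→SoundMix = 8+5+7 = 20, so the finish is 20 days.
The longest chain containing SetBuild totals 17 days.
Float = 20 − 17 = 3.

3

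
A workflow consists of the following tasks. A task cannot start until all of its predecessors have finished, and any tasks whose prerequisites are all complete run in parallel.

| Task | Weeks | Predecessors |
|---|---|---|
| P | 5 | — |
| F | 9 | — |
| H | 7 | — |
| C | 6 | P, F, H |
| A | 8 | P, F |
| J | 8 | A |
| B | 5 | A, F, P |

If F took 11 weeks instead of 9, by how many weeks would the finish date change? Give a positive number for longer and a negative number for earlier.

2

As given, the longest chain is F→A→J = 9+8+8 = 25, so the finish is 25 weeks.
Since F is critical, the +2 change carries straight to that chain (now 27 weeks).
The critical path is still F→A→J; finish is now 27 weeks.
Change in finish: 27 − 25 = +2 weeks.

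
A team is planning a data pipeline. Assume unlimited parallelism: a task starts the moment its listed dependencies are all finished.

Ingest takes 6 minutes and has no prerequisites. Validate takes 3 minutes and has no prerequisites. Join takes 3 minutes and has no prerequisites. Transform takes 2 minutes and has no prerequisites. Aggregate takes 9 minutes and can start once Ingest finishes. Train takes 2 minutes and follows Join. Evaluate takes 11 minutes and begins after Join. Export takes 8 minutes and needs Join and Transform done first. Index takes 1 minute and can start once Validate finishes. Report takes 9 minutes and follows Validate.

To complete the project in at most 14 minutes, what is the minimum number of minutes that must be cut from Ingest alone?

1

Current finish: 15 minutes; target: 14.
Ingest is on every critical path, so each minute cut from Ingest cuts the finish by one (this holds down to a finish of 14).
Need 15 − 14 = 1 minute off Ingest → Ingest becomes 5 minutes, finish becomes 14.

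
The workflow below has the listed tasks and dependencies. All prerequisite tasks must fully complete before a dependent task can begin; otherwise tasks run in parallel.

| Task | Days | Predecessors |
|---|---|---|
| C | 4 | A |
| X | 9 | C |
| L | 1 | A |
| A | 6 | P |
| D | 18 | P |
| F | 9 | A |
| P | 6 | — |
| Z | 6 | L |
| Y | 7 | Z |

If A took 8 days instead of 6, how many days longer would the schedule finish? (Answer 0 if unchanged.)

2

Baseline: P→A→L→Z→Y = 6+6+1+6+7 = 26 → 26 days.
A is on the critical path; changing it to 8 makes that path 28 days.
That remains the longest chain; total 28 days.
Change in finish: 28 − 26 = +2 days.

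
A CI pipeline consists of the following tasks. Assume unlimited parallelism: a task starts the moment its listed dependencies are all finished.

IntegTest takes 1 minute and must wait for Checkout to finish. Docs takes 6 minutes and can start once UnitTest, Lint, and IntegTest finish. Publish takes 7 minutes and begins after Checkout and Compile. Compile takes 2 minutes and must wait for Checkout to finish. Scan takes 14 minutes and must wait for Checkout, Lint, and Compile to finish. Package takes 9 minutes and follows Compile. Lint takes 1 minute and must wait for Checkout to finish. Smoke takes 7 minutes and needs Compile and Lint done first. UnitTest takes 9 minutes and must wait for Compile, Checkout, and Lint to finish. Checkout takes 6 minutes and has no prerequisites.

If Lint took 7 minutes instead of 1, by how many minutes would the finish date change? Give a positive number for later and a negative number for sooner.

Actual critical path: Checkout→Compile→UnitTest→Docs = 6+2+9+6 = 23 ⇒ 23 minutes.
Lint is off the critical path — its longest chain is 22 minutes, giving 1 of slack.
New critical path: Checkout→Lint→UnitTest→Docs = 6+7+9+6 = 28 ⇒ 28 minutes.
Change in finish: 28 − 23 = +5 minutes.

5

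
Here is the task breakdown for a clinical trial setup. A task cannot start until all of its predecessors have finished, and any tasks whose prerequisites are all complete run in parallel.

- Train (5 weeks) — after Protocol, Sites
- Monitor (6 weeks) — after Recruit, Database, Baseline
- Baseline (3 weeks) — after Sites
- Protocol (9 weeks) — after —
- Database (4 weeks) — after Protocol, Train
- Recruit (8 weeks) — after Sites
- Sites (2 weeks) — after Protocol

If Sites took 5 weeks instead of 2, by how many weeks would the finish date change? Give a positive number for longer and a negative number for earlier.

Actual critical path: Protocol→Sites→Train→Database→Monitor = 9+2+5+4+6 = 26 ⇒ 26 weeks.
Since Sites is critical, the +3 change carries straight to that chain (now 29 weeks).
No other chain overtakes it, so the finish is 29 weeks.
Change in finish: 29 − 26 = +3 weeks.

3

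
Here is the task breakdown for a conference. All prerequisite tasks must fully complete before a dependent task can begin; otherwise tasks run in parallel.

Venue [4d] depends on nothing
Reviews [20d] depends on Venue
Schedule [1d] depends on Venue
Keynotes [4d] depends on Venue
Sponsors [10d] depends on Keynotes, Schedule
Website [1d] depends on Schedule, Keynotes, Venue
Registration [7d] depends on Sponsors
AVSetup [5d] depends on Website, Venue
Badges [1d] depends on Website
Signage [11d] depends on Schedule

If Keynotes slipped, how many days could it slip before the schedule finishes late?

The longest chain is Venue→Keynotes→Sponsors→Registration = 4+4+10+7 = 25; overall finish 25 days.
Longest path through Keynotes: 25 days (earliest finish 8, latest finish 8).
Slack of Keynotes = 4 − 4 = 0 days.

0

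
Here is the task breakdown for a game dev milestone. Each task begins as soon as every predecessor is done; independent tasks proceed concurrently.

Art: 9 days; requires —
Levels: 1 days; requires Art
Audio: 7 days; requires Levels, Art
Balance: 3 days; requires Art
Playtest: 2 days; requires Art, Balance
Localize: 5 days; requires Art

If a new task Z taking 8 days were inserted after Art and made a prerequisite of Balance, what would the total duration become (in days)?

22

Originally the schedule takes 17 days.
With Z inserted, Balance now waits for max(Art, Z).
New critical path: Art→Z→Balance→Playtest = 9+8+3+2 = 22 ⇒ 22 days.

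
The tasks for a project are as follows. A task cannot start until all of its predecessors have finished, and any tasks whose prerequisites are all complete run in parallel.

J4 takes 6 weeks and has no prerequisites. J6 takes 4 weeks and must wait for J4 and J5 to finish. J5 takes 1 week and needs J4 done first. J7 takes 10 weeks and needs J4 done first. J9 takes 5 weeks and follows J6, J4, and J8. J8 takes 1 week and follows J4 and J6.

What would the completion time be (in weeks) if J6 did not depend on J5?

With the dependency in place, J4→J5→J6→J8→J9 = 6+1+4+1+5 = 17 sets the finish at 17 weeks.
Without J5→J6, J6's earliest start moves from 7 to 6.
New critical path: J4→J6→J8→J9 = 6+4+1+5 = 16 ⇒ 16 weeks.

16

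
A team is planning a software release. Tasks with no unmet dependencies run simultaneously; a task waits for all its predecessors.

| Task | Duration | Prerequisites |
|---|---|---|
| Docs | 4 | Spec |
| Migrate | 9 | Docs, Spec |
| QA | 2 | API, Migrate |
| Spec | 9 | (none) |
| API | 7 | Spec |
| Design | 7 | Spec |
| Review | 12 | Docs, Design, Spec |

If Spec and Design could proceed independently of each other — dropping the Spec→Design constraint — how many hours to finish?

25

Before: longest chain Spec→Design→Review = 9+7+12 = 28, finish 28.
Without Spec→Design, Design's earliest start moves from 9 to 0.
After: Spec→Docs→Review = 9+4+12 = 25 → 25 hours.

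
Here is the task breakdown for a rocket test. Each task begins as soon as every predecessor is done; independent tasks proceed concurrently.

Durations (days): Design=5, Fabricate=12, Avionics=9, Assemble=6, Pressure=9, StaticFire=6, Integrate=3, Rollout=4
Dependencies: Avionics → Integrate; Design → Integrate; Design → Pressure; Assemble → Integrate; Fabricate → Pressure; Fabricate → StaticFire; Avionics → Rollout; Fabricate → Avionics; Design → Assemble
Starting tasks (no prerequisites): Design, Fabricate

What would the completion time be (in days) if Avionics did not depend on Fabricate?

21

Original critical path: Fabricate→Avionics→Rollout = 12+9+4 = 25 ⇒ 25 days.
Without Fabricate→Avionics, Avionics's earliest start moves from 12 to 0.
New critical path: Fabricate→Pressure = 12+9 = 21 ⇒ 21 days.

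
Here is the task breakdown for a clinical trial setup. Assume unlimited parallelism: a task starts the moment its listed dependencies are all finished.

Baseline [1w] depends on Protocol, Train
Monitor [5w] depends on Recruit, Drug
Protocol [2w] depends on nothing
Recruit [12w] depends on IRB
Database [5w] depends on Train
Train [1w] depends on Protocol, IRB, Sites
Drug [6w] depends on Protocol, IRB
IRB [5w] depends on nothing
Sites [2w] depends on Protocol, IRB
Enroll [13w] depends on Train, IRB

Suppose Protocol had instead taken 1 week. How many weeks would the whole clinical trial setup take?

22

Baseline: IRB→Recruit→Monitor = 5+12+5 = 22 → 22 weeks.
Protocol is off the critical path — its longest chain is 18 weeks, giving 4 of slack.
That remains the longest chain; total 22 weeks.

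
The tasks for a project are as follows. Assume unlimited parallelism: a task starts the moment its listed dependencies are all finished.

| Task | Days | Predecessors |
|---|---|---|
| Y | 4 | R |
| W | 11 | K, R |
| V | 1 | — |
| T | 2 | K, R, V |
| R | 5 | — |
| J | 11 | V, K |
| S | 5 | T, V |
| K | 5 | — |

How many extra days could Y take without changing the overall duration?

The longest chain is K→J = 5+11 = 16; overall finish 16 days.
Y finishes as early as 9 and must finish by 16.
Slack of Y = 12 − 5 = 7 days.

7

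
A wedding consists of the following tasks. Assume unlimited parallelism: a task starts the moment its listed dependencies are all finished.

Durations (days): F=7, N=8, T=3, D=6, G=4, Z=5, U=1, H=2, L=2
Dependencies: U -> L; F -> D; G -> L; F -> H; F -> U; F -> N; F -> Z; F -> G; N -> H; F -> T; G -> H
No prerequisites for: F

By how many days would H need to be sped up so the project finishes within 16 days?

1

Current finish: 17 days; target: 16.
H is on every critical path, so each day cut from H cuts the finish by one (this holds down to a finish of 16).
Need 17 − 16 = 1 day off H → H becomes 1 day, finish becomes 16.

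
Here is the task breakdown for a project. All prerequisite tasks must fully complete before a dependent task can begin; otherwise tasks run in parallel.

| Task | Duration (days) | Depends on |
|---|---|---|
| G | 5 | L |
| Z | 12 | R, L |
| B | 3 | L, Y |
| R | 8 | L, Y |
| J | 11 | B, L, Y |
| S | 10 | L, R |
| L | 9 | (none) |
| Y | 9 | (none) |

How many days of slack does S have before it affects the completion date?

2

Critical path: L→R→Z = 9+8+12 = 29, so the finish is 29 days.
S finishes as early as 27 and must finish by 29.
So S can slip 29 − 27 = 2 days.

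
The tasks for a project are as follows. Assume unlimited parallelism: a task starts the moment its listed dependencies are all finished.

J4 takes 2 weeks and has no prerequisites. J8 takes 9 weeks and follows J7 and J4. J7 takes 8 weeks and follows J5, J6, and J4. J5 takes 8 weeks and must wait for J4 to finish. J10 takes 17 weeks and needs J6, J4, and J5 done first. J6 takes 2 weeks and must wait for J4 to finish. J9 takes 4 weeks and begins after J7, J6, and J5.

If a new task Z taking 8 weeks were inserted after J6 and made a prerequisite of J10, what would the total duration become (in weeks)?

29

Originally the project takes 27 weeks.
With Z inserted, J10 now waits for max(J6, J4, J5, Z).
New critical path: J4→J6→Z→J10 = 2+2+8+17 = 29 ⇒ 29 weeks.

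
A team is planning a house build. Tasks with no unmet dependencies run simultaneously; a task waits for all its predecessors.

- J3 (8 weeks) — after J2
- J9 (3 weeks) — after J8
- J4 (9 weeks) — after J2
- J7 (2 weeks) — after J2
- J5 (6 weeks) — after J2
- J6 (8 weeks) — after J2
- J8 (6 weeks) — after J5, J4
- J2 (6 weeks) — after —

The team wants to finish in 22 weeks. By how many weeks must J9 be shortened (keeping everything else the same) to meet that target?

2

Current finish: 24 weeks; target: 22.
J9 is on every critical path, so each week cut from J9 cuts the finish by one (this holds down to a finish of 22).
Need 24 − 22 = 2 weeks off J9 → J9 becomes 1 week, finish becomes 22.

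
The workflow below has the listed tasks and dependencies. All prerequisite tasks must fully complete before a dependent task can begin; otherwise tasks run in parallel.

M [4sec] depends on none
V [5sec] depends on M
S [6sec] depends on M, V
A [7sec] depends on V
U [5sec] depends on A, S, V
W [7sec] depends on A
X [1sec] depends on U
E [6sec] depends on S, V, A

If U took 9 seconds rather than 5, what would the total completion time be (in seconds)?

26

The binding path is M→V→A→W = 4+5+7+7 = 23; finish at 23 seconds.
U has 1 second of float (longest path through it is 22).
New critical path: M→V→A→U→X = 4+5+7+9+1 = 26 ⇒ 26 seconds.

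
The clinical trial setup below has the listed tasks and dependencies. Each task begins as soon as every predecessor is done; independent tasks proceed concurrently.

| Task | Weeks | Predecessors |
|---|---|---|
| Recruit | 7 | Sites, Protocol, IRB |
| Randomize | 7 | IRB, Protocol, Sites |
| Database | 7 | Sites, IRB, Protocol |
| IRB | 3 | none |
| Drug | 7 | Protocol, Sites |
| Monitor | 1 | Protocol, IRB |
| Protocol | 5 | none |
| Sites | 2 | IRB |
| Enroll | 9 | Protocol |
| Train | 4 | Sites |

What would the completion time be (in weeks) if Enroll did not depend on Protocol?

Before: longest chain Protocol→Enroll = 5+9 = 14, finish 14.
Without Protocol→Enroll, Enroll's earliest start moves from 5 to 0.
After: Protocol→Recruit = 5+7 = 12 → 12 weeks.

12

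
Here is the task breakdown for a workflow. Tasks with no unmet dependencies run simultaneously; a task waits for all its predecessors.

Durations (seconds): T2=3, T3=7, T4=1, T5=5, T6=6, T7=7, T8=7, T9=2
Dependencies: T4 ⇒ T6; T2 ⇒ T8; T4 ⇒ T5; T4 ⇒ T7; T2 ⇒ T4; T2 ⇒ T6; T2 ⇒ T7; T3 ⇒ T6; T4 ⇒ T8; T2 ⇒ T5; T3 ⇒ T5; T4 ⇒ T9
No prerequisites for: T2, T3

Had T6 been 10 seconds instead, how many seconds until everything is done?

As given, the longest chain is T3→T6 = 7+6 = 13, so the finish is 13 seconds.
T6 lies on that path, so at 10 seconds the path becomes 17 seconds.
No other chain overtakes it, so the finish is 17 seconds.

17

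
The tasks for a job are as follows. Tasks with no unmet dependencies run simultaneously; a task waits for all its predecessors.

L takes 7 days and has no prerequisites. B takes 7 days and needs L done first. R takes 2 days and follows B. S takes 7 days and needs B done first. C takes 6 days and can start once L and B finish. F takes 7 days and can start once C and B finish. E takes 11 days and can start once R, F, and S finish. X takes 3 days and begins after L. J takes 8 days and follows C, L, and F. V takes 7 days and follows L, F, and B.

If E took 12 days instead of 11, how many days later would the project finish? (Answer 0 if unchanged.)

1

As given, the longest chain is L→B→C→F→E = 7+7+6+7+11 = 38, so the finish is 38 days.
E lies on that path, so at 12 days the path becomes 39 days.
That remains the longest chain; total 39 days.
Change in finish: 39 − 38 = +1 days.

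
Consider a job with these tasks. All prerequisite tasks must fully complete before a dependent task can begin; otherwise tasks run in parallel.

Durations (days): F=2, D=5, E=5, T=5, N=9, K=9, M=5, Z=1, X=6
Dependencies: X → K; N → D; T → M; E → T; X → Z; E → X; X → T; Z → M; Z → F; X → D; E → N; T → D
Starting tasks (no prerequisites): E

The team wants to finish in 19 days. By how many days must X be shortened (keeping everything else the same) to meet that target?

2

Current finish: 21 days; target: 19.
X is on every critical path, so each day cut from X cuts the finish by one (this holds down to a finish of 19).
Need 21 − 19 = 2 days off X → X becomes 4 days, finish becomes 19.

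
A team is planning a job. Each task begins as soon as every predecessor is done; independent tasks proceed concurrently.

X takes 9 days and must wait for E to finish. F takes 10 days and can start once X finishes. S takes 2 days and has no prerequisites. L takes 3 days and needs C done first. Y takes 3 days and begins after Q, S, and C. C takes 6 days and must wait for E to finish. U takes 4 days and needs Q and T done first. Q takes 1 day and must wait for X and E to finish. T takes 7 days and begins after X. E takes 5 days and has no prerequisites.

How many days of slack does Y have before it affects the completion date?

7

The longest chain is E→X→T→U = 5+9+7+4 = 25; overall finish 25 days.
The longest chain containing Y totals 18 days.
Slack of Y = 22 − 15 = 7 days.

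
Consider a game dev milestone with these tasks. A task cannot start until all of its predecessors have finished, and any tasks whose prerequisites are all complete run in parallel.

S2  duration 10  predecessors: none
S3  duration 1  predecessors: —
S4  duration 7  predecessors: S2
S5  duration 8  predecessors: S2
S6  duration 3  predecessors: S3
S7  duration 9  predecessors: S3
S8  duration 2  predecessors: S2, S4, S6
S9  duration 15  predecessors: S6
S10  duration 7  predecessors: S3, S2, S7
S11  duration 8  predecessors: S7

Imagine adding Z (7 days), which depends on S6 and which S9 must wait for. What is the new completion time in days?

Originally the job takes 19 days.
With Z inserted, S9 now waits for max(S6, Z).
New critical path: S3→S6→Z→S9 = 1+3+7+15 = 26 ⇒ 26 days.

26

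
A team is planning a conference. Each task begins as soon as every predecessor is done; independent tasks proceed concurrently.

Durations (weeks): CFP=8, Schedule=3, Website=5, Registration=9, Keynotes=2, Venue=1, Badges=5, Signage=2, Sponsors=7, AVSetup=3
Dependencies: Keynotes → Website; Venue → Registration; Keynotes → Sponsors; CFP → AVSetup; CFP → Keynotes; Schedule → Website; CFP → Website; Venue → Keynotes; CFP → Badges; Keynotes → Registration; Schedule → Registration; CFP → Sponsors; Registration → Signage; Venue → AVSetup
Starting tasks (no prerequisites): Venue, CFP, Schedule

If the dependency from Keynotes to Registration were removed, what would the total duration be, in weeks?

With the dependency in place, CFP→Keynotes→Registration→Signage = 8+2+9+2 = 21 sets the finish at 21 weeks.
Without Keynotes→Registration, Registration's earliest start moves from 10 to 3.
After: CFP→Keynotes→Sponsors = 8+2+7 = 17 → 17 weeks.

17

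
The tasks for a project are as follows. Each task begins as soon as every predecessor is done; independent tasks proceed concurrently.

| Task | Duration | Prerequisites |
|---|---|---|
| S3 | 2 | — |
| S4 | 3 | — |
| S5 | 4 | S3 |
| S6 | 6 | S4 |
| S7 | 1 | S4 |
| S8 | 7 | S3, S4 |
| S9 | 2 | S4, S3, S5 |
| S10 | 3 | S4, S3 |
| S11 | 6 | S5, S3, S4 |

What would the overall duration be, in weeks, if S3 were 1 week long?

Critical path before the change: S3→S5→S11 = 2+4+6 = 12 giving 12 weeks.
S3 lies on that path, so at 1 week the path becomes 11 weeks.
That remains the longest chain; total 11 weeks.

11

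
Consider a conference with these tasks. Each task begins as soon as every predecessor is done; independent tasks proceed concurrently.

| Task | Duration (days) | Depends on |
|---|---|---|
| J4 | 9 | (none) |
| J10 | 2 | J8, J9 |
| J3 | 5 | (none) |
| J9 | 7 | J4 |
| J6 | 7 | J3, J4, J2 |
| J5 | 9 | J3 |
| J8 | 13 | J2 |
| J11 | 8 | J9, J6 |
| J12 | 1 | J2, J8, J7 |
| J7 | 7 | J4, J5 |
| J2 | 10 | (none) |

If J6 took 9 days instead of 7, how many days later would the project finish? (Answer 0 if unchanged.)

The binding path is J2→J6→J11 = 10+7+8 = 25; finish at 25 days.
J6 is on the critical path; changing it to 9 makes that path 27 days.
No other chain overtakes it, so the finish is 27 days.
Change in finish: 27 − 25 = +2 days.

2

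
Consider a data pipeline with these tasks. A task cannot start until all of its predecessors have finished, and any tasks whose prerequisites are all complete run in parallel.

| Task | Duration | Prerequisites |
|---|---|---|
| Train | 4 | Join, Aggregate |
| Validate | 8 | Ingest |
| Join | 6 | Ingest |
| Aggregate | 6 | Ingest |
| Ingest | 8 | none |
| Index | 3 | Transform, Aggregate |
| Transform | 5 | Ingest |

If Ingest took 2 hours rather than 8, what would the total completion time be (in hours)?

12

Actual critical path: Ingest→Join→Train = 8+6+4 = 18 ⇒ 18 hours.
Since Ingest is critical, the -6 change carries straight to that chain (now 12 hours).
The critical path is still Ingest→Join→Train; finish is now 12 hours.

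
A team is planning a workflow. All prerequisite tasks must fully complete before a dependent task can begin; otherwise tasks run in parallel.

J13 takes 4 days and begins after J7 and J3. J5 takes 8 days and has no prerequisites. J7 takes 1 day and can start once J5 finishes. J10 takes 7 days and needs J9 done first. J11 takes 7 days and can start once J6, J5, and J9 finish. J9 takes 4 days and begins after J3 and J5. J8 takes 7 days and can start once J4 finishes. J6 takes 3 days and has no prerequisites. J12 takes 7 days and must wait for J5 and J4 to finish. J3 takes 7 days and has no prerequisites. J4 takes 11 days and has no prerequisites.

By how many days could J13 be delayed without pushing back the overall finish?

6

The longest chain is J5→J9→J10 = 8+4+7 = 19; overall finish 19 days.
Longest path through J13: 13 days (earliest finish 13, latest finish 19).
So J13 can slip 19 − 13 = 6 days.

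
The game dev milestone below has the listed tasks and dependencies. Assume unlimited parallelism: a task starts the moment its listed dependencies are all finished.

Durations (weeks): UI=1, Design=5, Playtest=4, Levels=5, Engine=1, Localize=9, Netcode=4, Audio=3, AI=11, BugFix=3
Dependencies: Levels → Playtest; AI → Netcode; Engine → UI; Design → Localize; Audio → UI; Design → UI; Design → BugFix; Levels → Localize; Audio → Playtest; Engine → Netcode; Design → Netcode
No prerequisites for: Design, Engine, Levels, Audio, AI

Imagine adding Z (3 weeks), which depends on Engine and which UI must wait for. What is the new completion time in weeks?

Originally the job takes 15 weeks.
With Z inserted, UI now waits for max(Engine, Design, Audio, Z).
New critical path: AI→Netcode = 11+4 = 15 ⇒ 15 weeks.

15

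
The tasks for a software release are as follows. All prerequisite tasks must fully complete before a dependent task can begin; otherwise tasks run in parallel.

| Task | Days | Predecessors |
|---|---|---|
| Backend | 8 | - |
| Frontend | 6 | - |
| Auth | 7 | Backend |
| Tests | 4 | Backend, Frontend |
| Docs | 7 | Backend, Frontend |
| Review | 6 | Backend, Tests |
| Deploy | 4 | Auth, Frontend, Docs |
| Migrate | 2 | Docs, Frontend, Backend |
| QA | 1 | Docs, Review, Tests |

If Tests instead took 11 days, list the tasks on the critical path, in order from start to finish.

Critical path before the change: Backend→Tests→Review→QA = 8+4+6+1 = 19 giving 19 days.
Since Tests is critical, the +7 change carries straight to that chain (now 26 days).
The critical path is still Backend→Tests→Review→QA; finish is now 26 days.

Backend, Tests, Review, QA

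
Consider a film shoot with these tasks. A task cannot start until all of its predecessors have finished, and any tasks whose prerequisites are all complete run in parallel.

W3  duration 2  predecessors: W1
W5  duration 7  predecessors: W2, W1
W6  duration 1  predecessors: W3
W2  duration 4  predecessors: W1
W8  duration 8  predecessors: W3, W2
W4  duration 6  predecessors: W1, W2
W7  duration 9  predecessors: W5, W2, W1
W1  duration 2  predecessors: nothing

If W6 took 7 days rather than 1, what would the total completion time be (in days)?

22

Actual critical path: W1→W2→W5→W7 = 2+4+7+9 = 22 ⇒ 22 days.
W6 has 17 days of float (longest path through it is 5).
That remains the longest chain; total 22 days.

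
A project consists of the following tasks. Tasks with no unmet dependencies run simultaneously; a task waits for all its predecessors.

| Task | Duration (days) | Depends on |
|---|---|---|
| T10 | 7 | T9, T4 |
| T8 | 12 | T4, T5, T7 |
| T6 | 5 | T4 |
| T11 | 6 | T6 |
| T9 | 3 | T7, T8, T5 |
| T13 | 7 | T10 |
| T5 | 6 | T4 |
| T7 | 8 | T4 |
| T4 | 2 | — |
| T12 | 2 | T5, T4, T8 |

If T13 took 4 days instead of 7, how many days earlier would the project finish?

3

The binding path is T4→T7→T8→T9→T10→T13 = 2+8+12+3+7+7 = 39; finish at 39 days.
Since T13 is critical, the -3 change carries straight to that chain (now 36 days).
That remains the longest chain; total 36 days.
Change in finish: 36 − 39 = -3 days.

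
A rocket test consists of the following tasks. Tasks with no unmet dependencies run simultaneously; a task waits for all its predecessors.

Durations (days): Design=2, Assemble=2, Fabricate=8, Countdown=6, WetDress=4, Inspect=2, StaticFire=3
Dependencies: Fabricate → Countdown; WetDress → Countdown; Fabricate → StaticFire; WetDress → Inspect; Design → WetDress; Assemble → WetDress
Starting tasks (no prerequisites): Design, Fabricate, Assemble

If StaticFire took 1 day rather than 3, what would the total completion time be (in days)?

14

Critical path before the change: Fabricate→Countdown = 8+6 = 14 giving 14 days.
The longest path through StaticFire is only 11 days, so StaticFire has float 3.
That remains the longest chain; total 14 days.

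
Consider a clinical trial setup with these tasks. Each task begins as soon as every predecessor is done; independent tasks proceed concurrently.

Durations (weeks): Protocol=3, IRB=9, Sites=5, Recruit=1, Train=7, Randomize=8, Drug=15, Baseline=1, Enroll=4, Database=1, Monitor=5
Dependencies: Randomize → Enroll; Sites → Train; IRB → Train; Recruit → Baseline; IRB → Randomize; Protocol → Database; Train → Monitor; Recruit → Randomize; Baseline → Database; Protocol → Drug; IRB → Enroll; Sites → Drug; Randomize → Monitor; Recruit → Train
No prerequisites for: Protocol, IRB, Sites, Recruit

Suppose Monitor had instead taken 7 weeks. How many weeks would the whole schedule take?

24

The binding path is IRB→Randomize→Monitor = 9+8+5 = 22; finish at 22 weeks.
Monitor is on the critical path; changing it to 7 makes that path 24 weeks.
The critical path is still IRB→Randomize→Monitor; finish is now 24 weeks.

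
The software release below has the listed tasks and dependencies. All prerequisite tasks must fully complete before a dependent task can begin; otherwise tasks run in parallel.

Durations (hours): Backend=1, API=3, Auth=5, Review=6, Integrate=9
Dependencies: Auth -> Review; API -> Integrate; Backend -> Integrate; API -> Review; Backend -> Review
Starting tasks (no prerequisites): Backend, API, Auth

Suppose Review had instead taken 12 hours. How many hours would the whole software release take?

17

As given, the longest chain is API→Integrate = 3+9 = 12, so the finish is 12 hours.
The longest path through Review is only 11 hours, so Review has float 1.
New critical path: Auth→Review = 5+12 = 17 ⇒ 17 hours.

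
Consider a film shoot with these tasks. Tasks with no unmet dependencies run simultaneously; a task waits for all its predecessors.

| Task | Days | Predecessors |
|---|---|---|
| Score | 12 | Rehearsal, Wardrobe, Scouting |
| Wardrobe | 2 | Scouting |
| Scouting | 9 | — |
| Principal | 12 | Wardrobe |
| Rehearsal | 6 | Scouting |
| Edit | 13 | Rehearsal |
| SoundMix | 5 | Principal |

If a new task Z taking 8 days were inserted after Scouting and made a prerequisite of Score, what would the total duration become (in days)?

29

Originally the film shoot takes 28 days.
With Z inserted, Score now waits for max(Rehearsal, Wardrobe, Scouting, Z).
New critical path: Scouting→Z→Score = 9+8+12 = 29 ⇒ 29 days.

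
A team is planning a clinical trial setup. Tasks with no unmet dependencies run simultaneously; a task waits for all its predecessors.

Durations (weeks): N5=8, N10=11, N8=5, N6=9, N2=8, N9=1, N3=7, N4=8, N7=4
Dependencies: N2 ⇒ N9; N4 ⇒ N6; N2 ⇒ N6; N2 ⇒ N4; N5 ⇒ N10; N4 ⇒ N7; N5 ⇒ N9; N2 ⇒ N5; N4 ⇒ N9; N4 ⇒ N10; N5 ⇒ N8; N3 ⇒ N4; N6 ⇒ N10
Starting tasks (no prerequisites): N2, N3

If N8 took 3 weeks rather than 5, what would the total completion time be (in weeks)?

Actual critical path: N2→N4→N6→N10 = 8+8+9+11 = 36 ⇒ 36 weeks.
The longest path through N8 is only 21 weeks, so N8 has float 15.
That remains the longest chain; total 36 weeks.

36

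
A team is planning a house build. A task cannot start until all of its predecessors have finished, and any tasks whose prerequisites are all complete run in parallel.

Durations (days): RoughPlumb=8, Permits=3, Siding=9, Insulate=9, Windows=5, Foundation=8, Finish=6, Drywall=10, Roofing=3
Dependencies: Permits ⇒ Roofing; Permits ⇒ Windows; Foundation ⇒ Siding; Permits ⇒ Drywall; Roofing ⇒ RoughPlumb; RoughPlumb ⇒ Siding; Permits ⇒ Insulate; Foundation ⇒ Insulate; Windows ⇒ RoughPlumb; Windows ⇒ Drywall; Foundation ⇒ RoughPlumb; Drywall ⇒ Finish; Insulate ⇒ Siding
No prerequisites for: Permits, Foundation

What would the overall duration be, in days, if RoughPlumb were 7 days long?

26

Critical path before the change: Foundation→Insulate→Siding = 8+9+9 = 26 giving 26 days.
RoughPlumb has 1 day of float (longest path through it is 25).
No other chain overtakes it, so the finish is 26 days.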